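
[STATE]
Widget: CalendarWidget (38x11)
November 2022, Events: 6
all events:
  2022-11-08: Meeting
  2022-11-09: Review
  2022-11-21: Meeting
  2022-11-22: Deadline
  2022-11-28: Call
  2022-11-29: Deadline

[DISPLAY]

            November 2022             
Mo Tu We Th Fr Sa Su                  
    1  2  3  4  5  6                  
 7  8*  9* 10 11 12 13                
14 15 16 17 18 19 20                  
21* 22* 23 24 25 26 27                
28* 29* 30                            
                                      
                                      
                                      
                                      


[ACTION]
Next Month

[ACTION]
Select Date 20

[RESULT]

            December 2022             
Mo Tu We Th Fr Sa Su                  
          1  2  3  4                  
 5  6  7  8  9 10 11                  
12 13 14 15 16 17 18                  
19 [20] 21 22 23 24 25                
26 27 28 29 30 31                     
                                      
                                      
                                      
                                      


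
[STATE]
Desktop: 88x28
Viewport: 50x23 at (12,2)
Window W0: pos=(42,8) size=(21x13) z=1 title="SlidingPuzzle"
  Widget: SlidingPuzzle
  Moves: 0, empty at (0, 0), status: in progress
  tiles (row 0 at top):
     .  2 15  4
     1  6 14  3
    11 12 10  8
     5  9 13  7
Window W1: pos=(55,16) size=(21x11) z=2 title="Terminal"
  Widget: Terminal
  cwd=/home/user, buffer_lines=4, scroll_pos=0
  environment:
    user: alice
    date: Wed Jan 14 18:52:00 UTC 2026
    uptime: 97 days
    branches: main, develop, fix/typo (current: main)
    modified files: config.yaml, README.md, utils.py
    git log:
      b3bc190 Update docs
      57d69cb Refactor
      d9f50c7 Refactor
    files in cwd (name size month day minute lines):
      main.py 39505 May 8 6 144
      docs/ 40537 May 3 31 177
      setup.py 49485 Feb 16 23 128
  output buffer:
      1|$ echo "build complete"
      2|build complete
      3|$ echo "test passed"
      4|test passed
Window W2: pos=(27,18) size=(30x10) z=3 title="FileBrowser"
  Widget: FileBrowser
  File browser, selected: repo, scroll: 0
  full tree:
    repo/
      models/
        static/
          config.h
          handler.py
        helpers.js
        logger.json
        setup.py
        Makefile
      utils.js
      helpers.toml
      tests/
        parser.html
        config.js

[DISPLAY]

                                                  
                                                  
                                                  
                                                  
                                                  
                                                  
                              ┏━━━━━━━━━━━━━━━━━━━
                              ┃ SlidingPuzzle     
                              ┠───────────────────
                              ┃┌────┬────┬────┬───
                              ┃│    │  2 │ 15 │  4
                              ┃├────┼────┼────┼───
                              ┃│  1 │  6 │ 14 │  3
                              ┃├────┼────┼────┼───
                              ┃│ 11 │ 12 │ ┏━━━━━━
                              ┃├────┼────┼─┃ Termi
               ┏━━━━━━━━━━━━━━━━━━━━━━━━━━━━┓─────
               ┃ FileBrowser                ┃ echo
               ┠────────────────────────────┨uild 
               ┃> [-] repo/                 ┃ echo
               ┃    [+] models/             ┃est p
               ┃    utils.js                ┃ █   
               ┃    helpers.toml            ┃     


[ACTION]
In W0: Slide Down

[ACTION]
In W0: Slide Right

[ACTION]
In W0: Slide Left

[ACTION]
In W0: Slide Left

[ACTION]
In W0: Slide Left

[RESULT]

                                                  
                                                  
                                                  
                                                  
                                                  
                                                  
                              ┏━━━━━━━━━━━━━━━━━━━
                              ┃ SlidingPuzzle     
                              ┠───────────────────
                              ┃┌────┬────┬────┬───
                              ┃│  2 │ 15 │  4 │   
                              ┃├────┼────┼────┼───
                              ┃│  1 │  6 │ 14 │  3
                              ┃├────┼────┼────┼───
                              ┃│ 11 │ 12 │ ┏━━━━━━
                              ┃├────┼────┼─┃ Termi
               ┏━━━━━━━━━━━━━━━━━━━━━━━━━━━━┓─────
               ┃ FileBrowser                ┃ echo
               ┠────────────────────────────┨uild 
               ┃> [-] repo/                 ┃ echo
               ┃    [+] models/             ┃est p
               ┃    utils.js                ┃ █   
               ┃    helpers.toml            ┃     


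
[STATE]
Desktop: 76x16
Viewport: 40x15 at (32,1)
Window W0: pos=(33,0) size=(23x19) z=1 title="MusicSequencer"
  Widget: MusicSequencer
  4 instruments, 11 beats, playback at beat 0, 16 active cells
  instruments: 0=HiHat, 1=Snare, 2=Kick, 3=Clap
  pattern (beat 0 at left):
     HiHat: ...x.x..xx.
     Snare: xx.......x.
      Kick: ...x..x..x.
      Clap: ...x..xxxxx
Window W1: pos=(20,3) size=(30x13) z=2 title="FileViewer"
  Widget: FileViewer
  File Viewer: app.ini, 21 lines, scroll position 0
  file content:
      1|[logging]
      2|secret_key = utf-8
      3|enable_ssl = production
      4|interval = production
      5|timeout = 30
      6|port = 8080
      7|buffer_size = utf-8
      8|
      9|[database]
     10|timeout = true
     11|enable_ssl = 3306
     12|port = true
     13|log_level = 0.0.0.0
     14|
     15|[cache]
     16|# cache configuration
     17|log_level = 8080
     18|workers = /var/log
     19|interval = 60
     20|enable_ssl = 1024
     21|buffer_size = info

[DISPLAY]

 ┃ MusicSequencer      ┃                
 ┠─────────────────────┨                
━━━━━━━━━━━━━━━━━┓0    ┃                
                 ┃·    ┃                
─────────────────┨·    ┃                
                ▲┃·    ┃                
= utf-8         █┃█    ┃                
= production    ░┃     ┃                
production      ░┃     ┃                
0               ░┃     ┃                
                ░┃     ┃                
 = utf-8        ░┃     ┃                
                ░┃     ┃                
                ▼┃     ┃                
━━━━━━━━━━━━━━━━━┛     ┃                


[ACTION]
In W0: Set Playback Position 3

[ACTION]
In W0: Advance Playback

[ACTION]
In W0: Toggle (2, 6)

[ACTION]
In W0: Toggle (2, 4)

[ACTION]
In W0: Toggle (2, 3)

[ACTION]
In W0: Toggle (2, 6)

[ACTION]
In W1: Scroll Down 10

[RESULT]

 ┃ MusicSequencer      ┃                
 ┠─────────────────────┨                
━━━━━━━━━━━━━━━━━┓0    ┃                
                 ┃·    ┃                
─────────────────┨·    ┃                
= 3306          ▲┃·    ┃                
                ░┃█    ┃                
 0.0.0.0        ░┃     ┃                
                ░┃     ┃                
                ░┃     ┃                
figuration      ░┃     ┃                
 8080           █┃     ┃                
var/log         ░┃     ┃                
60              ▼┃     ┃                
━━━━━━━━━━━━━━━━━┛     ┃                


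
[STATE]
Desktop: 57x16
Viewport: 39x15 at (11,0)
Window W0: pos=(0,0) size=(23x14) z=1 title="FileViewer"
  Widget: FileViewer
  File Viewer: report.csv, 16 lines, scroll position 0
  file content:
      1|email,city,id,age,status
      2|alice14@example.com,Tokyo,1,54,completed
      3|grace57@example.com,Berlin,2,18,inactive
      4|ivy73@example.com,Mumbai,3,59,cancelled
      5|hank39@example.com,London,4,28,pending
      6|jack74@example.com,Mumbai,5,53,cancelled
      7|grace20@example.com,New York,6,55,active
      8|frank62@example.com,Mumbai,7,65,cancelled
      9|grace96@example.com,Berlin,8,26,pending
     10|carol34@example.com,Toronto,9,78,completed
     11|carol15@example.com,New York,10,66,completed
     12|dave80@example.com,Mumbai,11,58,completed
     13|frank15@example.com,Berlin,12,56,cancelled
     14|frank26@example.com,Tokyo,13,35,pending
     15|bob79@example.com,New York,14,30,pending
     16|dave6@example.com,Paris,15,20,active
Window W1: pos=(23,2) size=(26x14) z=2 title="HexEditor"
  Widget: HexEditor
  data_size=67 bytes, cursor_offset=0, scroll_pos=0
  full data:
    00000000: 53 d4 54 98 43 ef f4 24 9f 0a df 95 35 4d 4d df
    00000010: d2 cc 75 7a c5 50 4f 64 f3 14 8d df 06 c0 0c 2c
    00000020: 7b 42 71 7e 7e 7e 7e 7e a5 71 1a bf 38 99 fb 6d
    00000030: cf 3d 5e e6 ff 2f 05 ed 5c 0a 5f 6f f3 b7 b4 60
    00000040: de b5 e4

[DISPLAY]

━━━━━━━━━━━┓                           
r          ┃                           
───────────┨┏━━━━━━━━━━━━━━━━━━━━━━━━┓ 
,id,age,st▲┃┃ HexEditor              ┃ 
ample.com,█┃┠────────────────────────┨ 
ample.com,░┃┃00000000  53 d4 54 98 43┃ 
ple.com,Mu░┃┃00000010  d2 cc 75 7a c5┃ 
mple.com,L░┃┃00000020  7b 42 71 7e 7e┃ 
mple.com,M░┃┃00000030  cf 3d 5e e6 ff┃ 
ample.com,░┃┃00000040  de b5 e4      ┃ 
ample.com,░┃┃                        ┃ 
ample.com,░┃┃                        ┃ 
ample.com,▼┃┃                        ┃ 
━━━━━━━━━━━┛┃                        ┃ 
            ┃                        ┃ 


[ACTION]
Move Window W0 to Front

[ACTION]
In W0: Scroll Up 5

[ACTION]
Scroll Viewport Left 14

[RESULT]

┏━━━━━━━━━━━━━━━━━━━━━┓                
┃ FileViewer          ┃                
┠─────────────────────┨┏━━━━━━━━━━━━━━━
┃email,city,id,age,st▲┃┃ HexEditor     
┃alice14@example.com,█┃┠───────────────
┃grace57@example.com,░┃┃00000000  53 d4
┃ivy73@example.com,Mu░┃┃00000010  d2 cc
┃hank39@example.com,L░┃┃00000020  7b 42
┃jack74@example.com,M░┃┃00000030  cf 3d
┃grace20@example.com,░┃┃00000040  de b5
┃frank62@example.com,░┃┃               
┃grace96@example.com,░┃┃               
┃carol34@example.com,▼┃┃               
┗━━━━━━━━━━━━━━━━━━━━━┛┃               
                       ┃               


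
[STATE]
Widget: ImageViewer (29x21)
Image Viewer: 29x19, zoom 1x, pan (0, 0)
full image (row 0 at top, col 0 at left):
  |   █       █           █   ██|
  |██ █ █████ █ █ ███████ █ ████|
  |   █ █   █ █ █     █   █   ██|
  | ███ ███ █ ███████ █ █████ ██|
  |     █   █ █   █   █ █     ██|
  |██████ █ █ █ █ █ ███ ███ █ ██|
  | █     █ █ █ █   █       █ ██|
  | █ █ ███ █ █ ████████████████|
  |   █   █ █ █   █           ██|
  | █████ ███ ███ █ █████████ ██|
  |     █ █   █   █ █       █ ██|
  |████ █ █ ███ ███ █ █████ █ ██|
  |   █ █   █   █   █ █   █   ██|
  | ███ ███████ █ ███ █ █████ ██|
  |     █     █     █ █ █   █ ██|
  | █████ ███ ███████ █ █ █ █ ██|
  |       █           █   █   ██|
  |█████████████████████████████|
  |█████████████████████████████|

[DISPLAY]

   █       █           █   ██
██ █ █████ █ █ ███████ █ ████
   █ █   █ █ █     █   █   ██
 ███ ███ █ ███████ █ █████ ██
     █   █ █   █   █ █     ██
██████ █ █ █ █ █ ███ ███ █ ██
 █     █ █ █ █   █       █ ██
 █ █ ███ █ █ ████████████████
   █   █ █ █   █           ██
 █████ ███ ███ █ █████████ ██
     █ █   █   █ █       █ ██
████ █ █ ███ ███ █ █████ █ ██
   █ █   █   █   █ █   █   ██
 ███ ███████ █ ███ █ █████ ██
     █     █     █ █ █   █ ██
 █████ ███ ███████ █ █ █ █ ██
       █           █   █   ██
█████████████████████████████
█████████████████████████████
                             
                             


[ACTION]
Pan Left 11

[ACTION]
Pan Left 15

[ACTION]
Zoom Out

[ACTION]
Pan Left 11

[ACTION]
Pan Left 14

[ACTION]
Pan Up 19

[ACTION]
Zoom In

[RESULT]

      ██              ██     
      ██              ██     
████  ██  ██████████  ██  ██ 
████  ██  ██████████  ██  ██ 
      ██  ██      ██  ██  ██ 
      ██  ██      ██  ██  ██ 
  ██████  ██████  ██  ███████
  ██████  ██████  ██  ███████
          ██      ██  ██     
          ██      ██  ██     
████████████  ██  ██  ██  ██ 
████████████  ██  ██  ██  ██ 
  ██          ██  ██  ██  ██ 
  ██          ██  ██  ██  ██ 
  ██  ██  ██████  ██  ██  ███
  ██  ██  ██████  ██  ██  ███
      ██      ██  ██  ██     
      ██      ██  ██  ██     
  ██████████  ██████  ██████ 
  ██████████  ██████  ██████ 
          ██  ██      ██     


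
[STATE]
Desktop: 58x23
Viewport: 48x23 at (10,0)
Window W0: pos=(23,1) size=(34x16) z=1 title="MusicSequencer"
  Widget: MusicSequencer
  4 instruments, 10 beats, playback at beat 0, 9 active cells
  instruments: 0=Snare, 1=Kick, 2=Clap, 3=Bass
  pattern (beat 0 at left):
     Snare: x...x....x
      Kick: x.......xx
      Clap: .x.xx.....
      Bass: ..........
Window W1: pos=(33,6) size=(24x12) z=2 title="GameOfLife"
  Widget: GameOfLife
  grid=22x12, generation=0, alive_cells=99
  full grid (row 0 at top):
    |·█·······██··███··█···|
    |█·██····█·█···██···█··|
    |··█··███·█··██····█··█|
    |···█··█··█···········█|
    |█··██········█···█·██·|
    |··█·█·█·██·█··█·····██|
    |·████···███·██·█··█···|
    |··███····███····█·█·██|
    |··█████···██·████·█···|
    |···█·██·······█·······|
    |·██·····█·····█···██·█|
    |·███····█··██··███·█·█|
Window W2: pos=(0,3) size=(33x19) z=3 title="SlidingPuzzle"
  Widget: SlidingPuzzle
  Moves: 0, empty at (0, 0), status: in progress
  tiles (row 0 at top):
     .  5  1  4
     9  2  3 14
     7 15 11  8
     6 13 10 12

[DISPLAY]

                                                
             ┏━━━━━━━━━━━━━━━━━━━━━━━━━━━━━━━━┓ 
             ┃ MusicSequencer                 ┃ 
━━━━━━━━━━━━━━━━━━━━━━┓───────────────────────┨ 
uzzle                 ┃3456789                ┃ 
──────────────────────┨·█····█                ┃ 
─┬────┬────┐          ┃┏━━━━━━━━━━━━━━━━━━━━━━┓ 
 │  1 │  4 │          ┃┃ GameOfLife           ┃ 
─┼────┼────┤          ┃┠──────────────────────┨ 
 │  3 │ 14 │          ┃┃Gen: 0                ┃ 
─┼────┼────┤          ┃┃··█··███·█··██····█··█┃ 
 │ 11 │  8 │          ┃┃···█··█··█···········█┃ 
─┼────┼────┤          ┃┃█··██········█···█·██·┃ 
 │ 10 │ 12 │          ┃┃··█·█·█·██·█··█·····██┃ 
─┴────┴────┘          ┃┃·████···███·██·█··█···┃ 
                      ┃┃··███····███····█·█·██┃ 
                      ┃┃··█████···██·████·█···┃ 
                      ┃┗━━━━━━━━━━━━━━━━━━━━━━┛ 
                      ┃                         
                      ┃                         
                      ┃                         
━━━━━━━━━━━━━━━━━━━━━━┛                         
                                                


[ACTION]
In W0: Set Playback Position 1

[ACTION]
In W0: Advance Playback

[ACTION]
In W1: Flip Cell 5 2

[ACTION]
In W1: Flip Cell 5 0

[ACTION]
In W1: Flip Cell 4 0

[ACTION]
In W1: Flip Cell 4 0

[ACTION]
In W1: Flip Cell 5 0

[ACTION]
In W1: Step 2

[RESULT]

                                                
             ┏━━━━━━━━━━━━━━━━━━━━━━━━━━━━━━━━┓ 
             ┃ MusicSequencer                 ┃ 
━━━━━━━━━━━━━━━━━━━━━━┓───────────────────────┨ 
uzzle                 ┃3456789                ┃ 
──────────────────────┨·█····█                ┃ 
─┬────┬────┐          ┃┏━━━━━━━━━━━━━━━━━━━━━━┓ 
 │  1 │  4 │          ┃┃ GameOfLife           ┃ 
─┼────┼────┤          ┃┠──────────────────────┨ 
 │  3 │ 14 │          ┃┃Gen: 2                ┃ 
─┼────┼────┤          ┃┃·█··█·····█···█·····█·┃ 
 │ 11 │  8 │          ┃┃·█·········████···██··┃ 
─┼────┼────┤          ┃┃···██·····████·······█┃ 
 │ 10 │ 12 │          ┃┃··█···█···███·██··███·┃ 
─┴────┴────┘          ┃┃·······█····████████··┃ 
                      ┃┃·······██··█····█·█···┃ 
                      ┃┃······█·█···██·██··█··┃ 
                      ┃┗━━━━━━━━━━━━━━━━━━━━━━┛ 
                      ┃                         
                      ┃                         
                      ┃                         
━━━━━━━━━━━━━━━━━━━━━━┛                         
                                                


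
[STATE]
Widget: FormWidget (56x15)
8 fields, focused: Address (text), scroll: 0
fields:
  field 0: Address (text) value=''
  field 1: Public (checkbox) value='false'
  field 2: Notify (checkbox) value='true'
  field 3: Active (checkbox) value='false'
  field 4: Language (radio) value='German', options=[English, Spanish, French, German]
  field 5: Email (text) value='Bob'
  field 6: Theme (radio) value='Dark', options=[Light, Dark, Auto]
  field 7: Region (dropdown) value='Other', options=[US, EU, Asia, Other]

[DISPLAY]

> Address:    [                                        ]
  Public:     [ ]                                       
  Notify:     [x]                                       
  Active:     [ ]                                       
  Language:   ( ) English  ( ) Spanish  ( ) French  (●) 
  Email:      [Bob                                     ]
  Theme:      ( ) Light  (●) Dark  ( ) Auto             
  Region:     [Other                                  ▼]
                                                        
                                                        
                                                        
                                                        
                                                        
                                                        
                                                        


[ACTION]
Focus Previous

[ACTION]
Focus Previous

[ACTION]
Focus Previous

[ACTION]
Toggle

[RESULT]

  Address:    [                                        ]
  Public:     [ ]                                       
  Notify:     [x]                                       
  Active:     [ ]                                       
  Language:   ( ) English  ( ) Spanish  ( ) French  (●) 
> Email:      [Bob                                     ]
  Theme:      ( ) Light  (●) Dark  ( ) Auto             
  Region:     [Other                                  ▼]
                                                        
                                                        
                                                        
                                                        
                                                        
                                                        
                                                        


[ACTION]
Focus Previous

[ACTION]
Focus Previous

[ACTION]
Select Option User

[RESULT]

  Address:    [                                        ]
  Public:     [ ]                                       
  Notify:     [x]                                       
> Active:     [ ]                                       
  Language:   ( ) English  ( ) Spanish  ( ) French  (●) 
  Email:      [Bob                                     ]
  Theme:      ( ) Light  (●) Dark  ( ) Auto             
  Region:     [Other                                  ▼]
                                                        
                                                        
                                                        
                                                        
                                                        
                                                        
                                                        


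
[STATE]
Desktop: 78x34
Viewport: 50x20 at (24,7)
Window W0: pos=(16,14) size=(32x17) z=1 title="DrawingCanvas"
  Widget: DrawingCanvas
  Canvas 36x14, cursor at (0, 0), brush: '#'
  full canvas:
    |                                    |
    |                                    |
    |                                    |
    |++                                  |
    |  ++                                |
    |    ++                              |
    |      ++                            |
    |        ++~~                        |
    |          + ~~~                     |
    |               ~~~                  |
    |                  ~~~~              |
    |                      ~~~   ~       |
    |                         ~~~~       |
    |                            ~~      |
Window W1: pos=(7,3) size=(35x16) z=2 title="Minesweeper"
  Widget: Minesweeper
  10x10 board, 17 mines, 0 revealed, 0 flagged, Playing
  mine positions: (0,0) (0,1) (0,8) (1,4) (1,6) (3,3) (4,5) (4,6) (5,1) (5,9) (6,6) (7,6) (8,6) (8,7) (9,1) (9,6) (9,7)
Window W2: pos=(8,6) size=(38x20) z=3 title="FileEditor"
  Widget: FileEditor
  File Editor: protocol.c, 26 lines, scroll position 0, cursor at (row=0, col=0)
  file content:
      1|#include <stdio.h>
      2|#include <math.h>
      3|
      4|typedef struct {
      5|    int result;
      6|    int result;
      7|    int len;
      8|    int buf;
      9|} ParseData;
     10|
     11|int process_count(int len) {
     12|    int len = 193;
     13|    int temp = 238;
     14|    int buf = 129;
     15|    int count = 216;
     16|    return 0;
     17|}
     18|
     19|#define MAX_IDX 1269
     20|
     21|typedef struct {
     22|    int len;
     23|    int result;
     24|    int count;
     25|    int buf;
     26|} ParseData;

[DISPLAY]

                     ┃                            
─────────────────────┨                            
.h>                 ▲┃                            
h>                  █┃                            
                    ░┃                            
{                   ░┃                            
                    ░┃                            
                    ░┃━┓                          
                    ░┃ ┃                          
                    ░┃─┨                          
                    ░┃ ┃                          
                    ░┃ ┃                          
nt(int len) {       ░┃ ┃                          
93;                 ░┃ ┃                          
238;                ░┃ ┃                          
29;                 ░┃ ┃                          
 216;               ░┃ ┃                          
                    ▼┃ ┃                          
━━━━━━━━━━━━━━━━━━━━━┛ ┃                          
        ~~~            ┃                          


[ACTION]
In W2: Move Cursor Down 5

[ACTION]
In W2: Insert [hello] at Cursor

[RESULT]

                     ┃                            
─────────────────────┨                            
.h>                 ▲┃                            
h>                  █┃                            
                    ░┃                            
{                   ░┃                            
                    ░┃                            
sult;               ░┃━┓                          
                    ░┃ ┃                          
                    ░┃─┨                          
                    ░┃ ┃                          
                    ░┃ ┃                          
nt(int len) {       ░┃ ┃                          
93;                 ░┃ ┃                          
238;                ░┃ ┃                          
29;                 ░┃ ┃                          
 216;               ░┃ ┃                          
                    ▼┃ ┃                          
━━━━━━━━━━━━━━━━━━━━━┛ ┃                          
        ~~~            ┃                          


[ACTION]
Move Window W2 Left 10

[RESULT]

             ┃   ┃                                
─────────────┨   ┃                                
            ▲┃   ┃                                
            █┃   ┃                                
            ░┃   ┃                                
            ░┃   ┃                                
            ░┃   ┃                                
            ░┃   ┃━━━━━┓                          
            ░┃   ┃     ┃                          
            ░┃   ┃─────┨                          
            ░┃   ┃     ┃                          
            ░┃━━━┛     ┃                          
en) {       ░┃         ┃                          
            ░┃         ┃                          
            ░┃         ┃                          
            ░┃         ┃                          
            ░┃         ┃                          
            ▼┃         ┃                          
━━━━━━━━━━━━━┛         ┃                          
        ~~~            ┃                          


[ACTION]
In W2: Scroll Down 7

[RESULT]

             ┃   ┃                                
─────────────┨   ┃                                
            ▲┃   ┃                                
            ░┃   ┃                                
            ░┃   ┃                                
en) {       ░┃   ┃                                
            ░┃   ┃                                
            ░┃   ┃━━━━━┓                          
            ░┃   ┃     ┃                          
            ░┃   ┃─────┨                          
            ░┃   ┃     ┃                          
            ░┃━━━┛     ┃                          
            █┃         ┃                          
            ░┃         ┃                          
            ░┃         ┃                          
            ░┃         ┃                          
            ░┃         ┃                          
            ▼┃         ┃                          
━━━━━━━━━━━━━┛         ┃                          
        ~~~            ┃                          


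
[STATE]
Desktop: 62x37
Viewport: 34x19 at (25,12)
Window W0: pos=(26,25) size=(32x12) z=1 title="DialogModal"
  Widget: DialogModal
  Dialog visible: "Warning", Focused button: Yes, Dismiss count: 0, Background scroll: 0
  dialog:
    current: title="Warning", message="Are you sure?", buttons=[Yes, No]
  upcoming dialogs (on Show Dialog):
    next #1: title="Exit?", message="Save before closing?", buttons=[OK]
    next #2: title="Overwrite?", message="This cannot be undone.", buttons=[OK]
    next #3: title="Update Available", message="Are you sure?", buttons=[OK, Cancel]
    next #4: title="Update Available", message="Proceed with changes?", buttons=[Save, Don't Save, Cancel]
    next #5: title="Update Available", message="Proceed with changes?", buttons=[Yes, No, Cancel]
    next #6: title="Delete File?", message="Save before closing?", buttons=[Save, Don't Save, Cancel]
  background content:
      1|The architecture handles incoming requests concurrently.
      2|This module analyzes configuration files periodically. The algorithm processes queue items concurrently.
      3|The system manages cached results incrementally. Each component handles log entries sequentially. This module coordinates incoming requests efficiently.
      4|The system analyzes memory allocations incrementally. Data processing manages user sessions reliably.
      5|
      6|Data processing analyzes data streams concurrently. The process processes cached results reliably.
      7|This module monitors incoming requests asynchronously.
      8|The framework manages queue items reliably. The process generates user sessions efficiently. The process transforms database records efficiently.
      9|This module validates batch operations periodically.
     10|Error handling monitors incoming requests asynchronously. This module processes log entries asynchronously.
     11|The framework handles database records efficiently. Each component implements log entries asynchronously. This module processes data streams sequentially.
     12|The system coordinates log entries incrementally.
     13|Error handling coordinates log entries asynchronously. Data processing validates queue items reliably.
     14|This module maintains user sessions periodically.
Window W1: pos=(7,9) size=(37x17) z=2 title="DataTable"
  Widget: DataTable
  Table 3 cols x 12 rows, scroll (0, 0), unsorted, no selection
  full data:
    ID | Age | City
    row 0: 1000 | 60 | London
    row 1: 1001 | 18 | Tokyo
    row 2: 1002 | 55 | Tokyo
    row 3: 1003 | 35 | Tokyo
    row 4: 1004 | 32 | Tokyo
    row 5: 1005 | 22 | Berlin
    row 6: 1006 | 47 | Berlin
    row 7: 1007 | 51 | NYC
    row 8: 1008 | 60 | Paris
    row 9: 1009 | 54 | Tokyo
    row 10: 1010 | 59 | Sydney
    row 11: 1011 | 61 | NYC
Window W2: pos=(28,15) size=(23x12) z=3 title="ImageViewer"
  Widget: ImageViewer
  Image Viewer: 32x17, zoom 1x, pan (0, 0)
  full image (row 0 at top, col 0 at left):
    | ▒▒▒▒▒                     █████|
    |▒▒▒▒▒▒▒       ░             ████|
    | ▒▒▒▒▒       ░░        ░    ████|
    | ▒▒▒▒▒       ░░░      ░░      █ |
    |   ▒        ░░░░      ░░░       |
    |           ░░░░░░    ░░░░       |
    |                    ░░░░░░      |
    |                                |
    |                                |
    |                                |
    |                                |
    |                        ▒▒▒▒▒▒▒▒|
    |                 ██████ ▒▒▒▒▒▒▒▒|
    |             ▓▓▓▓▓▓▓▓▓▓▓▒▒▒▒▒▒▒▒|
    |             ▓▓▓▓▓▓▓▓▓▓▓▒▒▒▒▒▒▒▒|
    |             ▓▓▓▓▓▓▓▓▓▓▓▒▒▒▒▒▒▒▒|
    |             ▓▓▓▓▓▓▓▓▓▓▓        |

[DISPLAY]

                  ┃               
                  ┃               
                  ┃               
   ┏━━━━━━━━━━━━━━━━━━━━━┓        
   ┃ ImageViewer         ┃        
   ┠─────────────────────┨        
   ┃ ▒▒▒▒▒               ┃        
   ┃▒▒▒▒▒▒▒       ░      ┃        
   ┃ ▒▒▒▒▒       ░░      ┃        
   ┃ ▒▒▒▒▒       ░░░     ┃        
   ┃   ▒        ░░░░     ┃        
   ┃           ░░░░░░    ┃        
   ┃                    ░┃        
━━━┃                     ┃━━━━━━┓ 
 ┃ ┗━━━━━━━━━━━━━━━━━━━━━┛      ┃ 
 ┠──────────────────────────────┨ 
 ┃The architecture handles incom┃ 
 ┃This m┌───────────────┐nfigura┃ 
 ┃The sy│    Warning    │ed resu┃ 


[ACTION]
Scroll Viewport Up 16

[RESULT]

                                  
                                  
                                  
                                  
                                  
                                  
                                  
                                  
                                  
━━━━━━━━━━━━━━━━━━┓               
                  ┃               
──────────────────┨               
                  ┃               
                  ┃               
                  ┃               
   ┏━━━━━━━━━━━━━━━━━━━━━┓        
   ┃ ImageViewer         ┃        
   ┠─────────────────────┨        
   ┃ ▒▒▒▒▒               ┃        


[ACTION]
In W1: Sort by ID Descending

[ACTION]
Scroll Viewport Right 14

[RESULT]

                                  
                                  
                                  
                                  
                                  
                                  
                                  
                                  
                                  
━━━━━━━━━━━━━━━┓                  
               ┃                  
───────────────┨                  
               ┃                  
               ┃                  
               ┃                  
┏━━━━━━━━━━━━━━━━━━━━━┓           
┃ ImageViewer         ┃           
┠─────────────────────┨           
┃ ▒▒▒▒▒               ┃           


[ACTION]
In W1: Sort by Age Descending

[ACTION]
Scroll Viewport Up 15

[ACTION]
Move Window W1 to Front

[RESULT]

                                  
                                  
                                  
                                  
                                  
                                  
                                  
                                  
                                  
━━━━━━━━━━━━━━━┓                  
               ┃                  
───────────────┨                  
               ┃                  
               ┃                  
               ┃                  
               ┃━━━━━━┓           
               ┃      ┃           
               ┃──────┨           
               ┃      ┃           


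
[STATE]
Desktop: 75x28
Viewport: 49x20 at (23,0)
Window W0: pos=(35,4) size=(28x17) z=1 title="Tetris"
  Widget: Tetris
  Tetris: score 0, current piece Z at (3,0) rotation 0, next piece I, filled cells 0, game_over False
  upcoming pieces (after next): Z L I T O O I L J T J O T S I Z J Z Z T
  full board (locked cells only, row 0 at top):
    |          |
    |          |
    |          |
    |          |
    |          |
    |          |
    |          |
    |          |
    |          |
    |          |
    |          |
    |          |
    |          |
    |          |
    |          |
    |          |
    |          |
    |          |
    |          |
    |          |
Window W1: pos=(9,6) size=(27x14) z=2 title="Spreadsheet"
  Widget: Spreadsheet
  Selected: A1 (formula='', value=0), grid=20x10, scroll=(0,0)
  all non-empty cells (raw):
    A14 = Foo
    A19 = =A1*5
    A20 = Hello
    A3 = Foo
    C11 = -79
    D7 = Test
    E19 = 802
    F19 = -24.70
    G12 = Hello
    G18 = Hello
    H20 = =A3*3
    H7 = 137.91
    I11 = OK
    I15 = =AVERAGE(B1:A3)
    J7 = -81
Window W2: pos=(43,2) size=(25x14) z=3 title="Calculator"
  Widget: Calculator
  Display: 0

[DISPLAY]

                                                 
                                                 
                    ┏━━━━━━━━━━━━━━━━━━━━━━━┓    
                    ┃ Calculator            ┃    
            ┏━━━━━━━┠───────────────────────┨    
            ┃ Tetris┃                      0┃    
━━━━━━━━━━━━┓───────┃┌───┬───┬───┬───┐      ┃    
            ┃       ┃│ 7 │ 8 │ 9 │ ÷ │      ┃    
────────────┨       ┃├───┼───┼───┼───┤      ┃    
            ┃       ┃│ 4 │ 5 │ 6 │ × │      ┃    
  B       C ┃       ┃├───┼───┼───┼───┤      ┃    
------------┃       ┃│ 1 │ 2 │ 3 │ - │      ┃    
      0     ┃       ┃├───┼───┼───┼───┤      ┃    
      0     ┃       ┃│ 0 │ . │ = │ + │      ┃    
      0     ┃       ┃└───┴───┴───┴───┘      ┃    
      0     ┃       ┗━━━━━━━━━━━━━━━━━━━━━━━┛    
      0     ┃          │               ┃         
      0     ┃          │               ┃         
      0     ┃          │               ┃         
━━━━━━━━━━━━┛          │               ┃         


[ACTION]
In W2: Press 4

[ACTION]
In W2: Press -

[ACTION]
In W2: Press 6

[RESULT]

                                                 
                                                 
                    ┏━━━━━━━━━━━━━━━━━━━━━━━┓    
                    ┃ Calculator            ┃    
            ┏━━━━━━━┠───────────────────────┨    
            ┃ Tetris┃                      6┃    
━━━━━━━━━━━━┓───────┃┌───┬───┬───┬───┐      ┃    
            ┃       ┃│ 7 │ 8 │ 9 │ ÷ │      ┃    
────────────┨       ┃├───┼───┼───┼───┤      ┃    
            ┃       ┃│ 4 │ 5 │ 6 │ × │      ┃    
  B       C ┃       ┃├───┼───┼───┼───┤      ┃    
------------┃       ┃│ 1 │ 2 │ 3 │ - │      ┃    
      0     ┃       ┃├───┼───┼───┼───┤      ┃    
      0     ┃       ┃│ 0 │ . │ = │ + │      ┃    
      0     ┃       ┃└───┴───┴───┴───┘      ┃    
      0     ┃       ┗━━━━━━━━━━━━━━━━━━━━━━━┛    
      0     ┃          │               ┃         
      0     ┃          │               ┃         
      0     ┃          │               ┃         
━━━━━━━━━━━━┛          │               ┃         
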